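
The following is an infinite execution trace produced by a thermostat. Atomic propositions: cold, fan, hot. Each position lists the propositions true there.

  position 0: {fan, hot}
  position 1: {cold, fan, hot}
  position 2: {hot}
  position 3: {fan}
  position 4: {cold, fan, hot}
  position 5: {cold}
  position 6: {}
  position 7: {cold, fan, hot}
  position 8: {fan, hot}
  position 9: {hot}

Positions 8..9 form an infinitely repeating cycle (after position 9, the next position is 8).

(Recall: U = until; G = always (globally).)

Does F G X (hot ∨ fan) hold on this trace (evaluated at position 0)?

G X (hot ∨ fan) holds at position 6, which is reachable from 0, so F G X (hot ∨ fan) holds.

Yes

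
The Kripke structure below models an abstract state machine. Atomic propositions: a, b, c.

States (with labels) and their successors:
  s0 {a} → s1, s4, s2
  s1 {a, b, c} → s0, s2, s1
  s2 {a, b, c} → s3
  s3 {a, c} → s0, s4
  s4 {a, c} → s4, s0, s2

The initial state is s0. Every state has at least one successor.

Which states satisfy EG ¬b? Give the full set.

{s0, s3, s4}

States satisfying ¬b: {s0, s3, s4}.
States satisfying EG ¬b: {s0, s3, s4}.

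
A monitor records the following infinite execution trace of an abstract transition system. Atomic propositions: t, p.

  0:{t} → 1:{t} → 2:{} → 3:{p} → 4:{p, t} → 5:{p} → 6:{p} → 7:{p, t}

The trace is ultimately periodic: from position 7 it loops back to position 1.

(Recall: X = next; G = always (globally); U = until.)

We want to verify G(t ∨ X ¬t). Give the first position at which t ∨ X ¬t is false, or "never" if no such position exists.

3

Check t ∨ X ¬t at each position in order: 0 ✓, 1 ✓, 2 ✓.
At position 3 the labels are {p} and the next position 4 has {p, t}, so t ∨ X ¬t is false there. This is the first violation.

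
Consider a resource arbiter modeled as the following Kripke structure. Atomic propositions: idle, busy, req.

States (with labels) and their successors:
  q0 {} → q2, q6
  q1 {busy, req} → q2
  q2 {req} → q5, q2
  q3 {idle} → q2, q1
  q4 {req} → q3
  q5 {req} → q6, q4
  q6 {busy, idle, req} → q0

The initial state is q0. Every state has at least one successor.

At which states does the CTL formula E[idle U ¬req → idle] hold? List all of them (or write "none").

States satisfying idle: {q3, q6}.
States satisfying ¬req → idle: {q1, q2, q3, q4, q5, q6}.
States satisfying E[idle U ¬req → idle]: {q1, q2, q3, q4, q5, q6}.

{q1, q2, q3, q4, q5, q6}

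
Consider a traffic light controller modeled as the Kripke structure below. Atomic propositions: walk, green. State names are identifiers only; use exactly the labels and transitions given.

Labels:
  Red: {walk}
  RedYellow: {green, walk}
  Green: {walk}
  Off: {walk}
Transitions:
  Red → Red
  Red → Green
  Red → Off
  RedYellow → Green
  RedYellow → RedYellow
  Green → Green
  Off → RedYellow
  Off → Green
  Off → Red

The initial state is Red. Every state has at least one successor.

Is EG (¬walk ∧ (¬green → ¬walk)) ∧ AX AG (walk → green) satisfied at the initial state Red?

States satisfying ¬walk ∧ (¬green → ¬walk): ∅.
States satisfying EG (¬walk ∧ (¬green → ¬walk)): ∅.
States satisfying AG (walk → green): ∅.
States satisfying AX AG (walk → green): ∅.
States satisfying EG (¬walk ∧ (¬green → ¬walk)) ∧ AX AG (walk → green): ∅.
Red ∉ Sat(EG (¬walk ∧ (¬green → ¬walk)) ∧ AX AG (walk → green)).

Does not hold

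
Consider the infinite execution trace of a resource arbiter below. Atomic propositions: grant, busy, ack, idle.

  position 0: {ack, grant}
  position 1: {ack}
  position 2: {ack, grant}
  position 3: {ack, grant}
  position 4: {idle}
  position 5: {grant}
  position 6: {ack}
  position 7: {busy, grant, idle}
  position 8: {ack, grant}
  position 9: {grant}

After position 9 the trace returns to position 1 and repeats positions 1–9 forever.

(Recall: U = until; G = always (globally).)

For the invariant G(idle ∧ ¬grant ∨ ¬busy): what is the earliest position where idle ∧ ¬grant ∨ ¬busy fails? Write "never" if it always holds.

Check idle ∧ ¬grant ∨ ¬busy at each position in order: 0 ✓, 1 ✓, 2 ✓, 3 ✓, 4 ✓, 5 ✓, 6 ✓.
At position 7 the labels are {busy, grant, idle}, so idle ∧ ¬grant ∨ ¬busy is false there. This is the first violation.

7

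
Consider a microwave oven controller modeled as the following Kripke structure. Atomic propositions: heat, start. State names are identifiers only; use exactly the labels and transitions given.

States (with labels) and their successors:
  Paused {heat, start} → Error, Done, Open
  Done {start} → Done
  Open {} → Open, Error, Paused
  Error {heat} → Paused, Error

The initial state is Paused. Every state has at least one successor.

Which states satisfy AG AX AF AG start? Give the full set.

States satisfying AX AF AG start: {Done}.
States satisfying AG AX AF AG start: {Done}.

{Done}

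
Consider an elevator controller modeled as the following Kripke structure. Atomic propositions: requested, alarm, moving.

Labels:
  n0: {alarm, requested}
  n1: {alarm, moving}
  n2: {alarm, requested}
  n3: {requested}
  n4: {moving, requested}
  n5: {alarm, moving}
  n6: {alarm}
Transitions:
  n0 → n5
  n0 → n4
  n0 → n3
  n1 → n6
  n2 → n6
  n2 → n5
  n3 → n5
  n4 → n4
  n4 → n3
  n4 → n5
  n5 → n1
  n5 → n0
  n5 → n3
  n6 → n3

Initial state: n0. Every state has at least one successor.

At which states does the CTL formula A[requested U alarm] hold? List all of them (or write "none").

{n0, n1, n2, n3, n5, n6}

States satisfying requested: {n0, n2, n3, n4}.
States satisfying alarm: {n0, n1, n2, n5, n6}.
States satisfying A[requested U alarm]: {n0, n1, n2, n3, n5, n6}.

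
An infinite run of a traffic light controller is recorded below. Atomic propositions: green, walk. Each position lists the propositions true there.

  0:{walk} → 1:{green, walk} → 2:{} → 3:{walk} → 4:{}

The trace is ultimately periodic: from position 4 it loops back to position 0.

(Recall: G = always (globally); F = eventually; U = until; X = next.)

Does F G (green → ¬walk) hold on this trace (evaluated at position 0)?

G (green → ¬walk) is false at every position 0..4, so it never becomes true and F G (green → ¬walk) fails.

Does not hold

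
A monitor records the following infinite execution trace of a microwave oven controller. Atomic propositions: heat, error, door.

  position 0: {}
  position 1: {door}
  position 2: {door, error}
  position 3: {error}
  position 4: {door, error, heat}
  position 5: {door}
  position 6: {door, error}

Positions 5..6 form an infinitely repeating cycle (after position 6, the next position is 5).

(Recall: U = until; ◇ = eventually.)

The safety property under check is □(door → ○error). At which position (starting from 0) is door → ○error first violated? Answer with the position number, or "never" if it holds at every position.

4

Check door → ○error at each position in order: 0 ✓, 1 ✓, 2 ✓, 3 ✓.
At position 4 the labels are {door, error, heat} and the next position 5 has {door}, so door → ○error is false there. This is the first violation.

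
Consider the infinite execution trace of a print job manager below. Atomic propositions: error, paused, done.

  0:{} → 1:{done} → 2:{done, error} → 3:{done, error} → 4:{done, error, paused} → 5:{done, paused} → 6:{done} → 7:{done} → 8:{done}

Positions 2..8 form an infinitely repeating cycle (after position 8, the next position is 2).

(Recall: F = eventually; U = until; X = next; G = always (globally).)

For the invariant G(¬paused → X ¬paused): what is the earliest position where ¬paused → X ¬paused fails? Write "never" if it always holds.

Check ¬paused → X ¬paused at each position in order: 0 ✓, 1 ✓, 2 ✓.
At position 3 the labels are {done, error} and the next position 4 has {done, error, paused}, so ¬paused → X ¬paused is false there. This is the first violation.

3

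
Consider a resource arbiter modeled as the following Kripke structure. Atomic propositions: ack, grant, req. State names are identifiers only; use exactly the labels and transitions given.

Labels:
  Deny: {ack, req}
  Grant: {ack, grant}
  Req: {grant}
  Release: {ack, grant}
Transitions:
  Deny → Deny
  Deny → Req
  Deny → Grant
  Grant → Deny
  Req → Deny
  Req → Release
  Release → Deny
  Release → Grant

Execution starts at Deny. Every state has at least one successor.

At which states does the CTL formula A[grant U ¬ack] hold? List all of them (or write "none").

{Req}

States satisfying grant: {Grant, Req, Release}.
States satisfying ¬ack: {Req}.
States satisfying A[grant U ¬ack]: {Req}.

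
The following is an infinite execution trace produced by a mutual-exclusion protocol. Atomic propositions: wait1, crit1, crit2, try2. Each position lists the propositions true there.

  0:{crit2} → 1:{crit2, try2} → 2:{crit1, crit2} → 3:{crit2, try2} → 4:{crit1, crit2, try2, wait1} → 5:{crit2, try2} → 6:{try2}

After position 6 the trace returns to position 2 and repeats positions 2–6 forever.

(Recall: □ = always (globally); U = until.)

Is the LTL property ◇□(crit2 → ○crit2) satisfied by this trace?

Violated

□(crit2 → ○crit2) is false at every position 0..6, so it never becomes true and ◇□(crit2 → ○crit2) fails.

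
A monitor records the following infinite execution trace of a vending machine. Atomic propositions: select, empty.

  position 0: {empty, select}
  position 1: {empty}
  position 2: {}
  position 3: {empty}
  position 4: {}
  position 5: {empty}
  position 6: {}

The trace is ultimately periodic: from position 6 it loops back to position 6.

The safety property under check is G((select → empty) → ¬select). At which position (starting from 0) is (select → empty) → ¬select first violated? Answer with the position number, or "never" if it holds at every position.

At position 0 the labels are {empty, select}, so (select → empty) → ¬select is false there. This is the first violation.

0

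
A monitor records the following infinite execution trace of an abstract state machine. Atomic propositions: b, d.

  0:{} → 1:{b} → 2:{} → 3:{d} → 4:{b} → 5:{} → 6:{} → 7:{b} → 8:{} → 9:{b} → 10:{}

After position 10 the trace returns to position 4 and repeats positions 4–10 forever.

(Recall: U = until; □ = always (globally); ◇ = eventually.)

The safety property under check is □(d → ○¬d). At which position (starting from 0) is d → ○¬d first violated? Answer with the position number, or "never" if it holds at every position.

d → ○¬d holds at every position 0..10, and those are all the positions the trace ever visits, so the invariant □(d → ○¬d) is never violated.

never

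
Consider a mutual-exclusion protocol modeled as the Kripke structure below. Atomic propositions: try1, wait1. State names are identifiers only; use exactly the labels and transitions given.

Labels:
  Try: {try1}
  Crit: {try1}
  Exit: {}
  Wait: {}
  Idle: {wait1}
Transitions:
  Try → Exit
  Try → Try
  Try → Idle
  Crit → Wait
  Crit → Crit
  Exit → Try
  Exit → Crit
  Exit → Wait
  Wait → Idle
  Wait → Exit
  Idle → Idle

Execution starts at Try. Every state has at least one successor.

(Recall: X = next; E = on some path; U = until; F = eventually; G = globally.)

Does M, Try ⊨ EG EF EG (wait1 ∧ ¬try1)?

Yes

States satisfying EF EG (wait1 ∧ ¬try1): {Try, Crit, Exit, Wait, Idle}.
States satisfying EG EF EG (wait1 ∧ ¬try1): {Try, Crit, Exit, Wait, Idle}.
Try ∈ Sat(EG EF EG (wait1 ∧ ¬try1)).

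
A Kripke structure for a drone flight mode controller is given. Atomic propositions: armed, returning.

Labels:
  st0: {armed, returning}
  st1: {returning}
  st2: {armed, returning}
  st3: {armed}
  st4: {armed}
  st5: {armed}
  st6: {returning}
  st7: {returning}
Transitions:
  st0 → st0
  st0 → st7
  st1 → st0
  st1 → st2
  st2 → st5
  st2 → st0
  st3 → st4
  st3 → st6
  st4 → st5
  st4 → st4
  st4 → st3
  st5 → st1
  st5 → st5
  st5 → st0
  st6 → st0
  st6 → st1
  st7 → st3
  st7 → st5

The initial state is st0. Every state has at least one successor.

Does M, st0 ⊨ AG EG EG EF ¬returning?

Satisfied

States satisfying EG EG EF ¬returning: {st0, st1, st2, st3, st4, st5, st6, st7}.
States satisfying AG EG EG EF ¬returning: {st0, st1, st2, st3, st4, st5, st6, st7}.
Every state reachable from st0 satisfies EG EG EF ¬returning.
st0 ∈ Sat(AG EG EG EF ¬returning).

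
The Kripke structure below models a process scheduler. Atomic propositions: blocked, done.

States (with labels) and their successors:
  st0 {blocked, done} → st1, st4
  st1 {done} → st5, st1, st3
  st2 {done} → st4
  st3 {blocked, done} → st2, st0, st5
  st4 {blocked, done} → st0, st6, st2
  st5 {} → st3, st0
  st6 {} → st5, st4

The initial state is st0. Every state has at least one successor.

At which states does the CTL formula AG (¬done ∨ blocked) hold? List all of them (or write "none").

States satisfying ¬done ∨ blocked: {st0, st3, st4, st5, st6}.
States satisfying AG (¬done ∨ blocked): ∅.

none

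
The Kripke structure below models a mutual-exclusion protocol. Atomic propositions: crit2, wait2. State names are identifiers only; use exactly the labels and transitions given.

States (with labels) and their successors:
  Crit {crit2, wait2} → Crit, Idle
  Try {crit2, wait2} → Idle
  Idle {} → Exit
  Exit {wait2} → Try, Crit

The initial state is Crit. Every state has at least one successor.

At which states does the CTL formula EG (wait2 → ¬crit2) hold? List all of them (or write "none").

none

States satisfying wait2 → ¬crit2: {Idle, Exit}.
States satisfying EG (wait2 → ¬crit2): ∅.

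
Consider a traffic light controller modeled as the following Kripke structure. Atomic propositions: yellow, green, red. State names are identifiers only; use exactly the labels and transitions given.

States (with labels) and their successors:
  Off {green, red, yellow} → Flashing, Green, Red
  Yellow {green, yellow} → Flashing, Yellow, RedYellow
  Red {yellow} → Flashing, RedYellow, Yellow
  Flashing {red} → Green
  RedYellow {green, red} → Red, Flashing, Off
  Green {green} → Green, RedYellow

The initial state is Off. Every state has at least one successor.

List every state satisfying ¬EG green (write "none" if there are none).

States satisfying green: {Off, Yellow, RedYellow, Green}.
States satisfying EG green: {Off, Yellow, RedYellow, Green}.
States satisfying ¬EG green: {Red, Flashing}.

{Red, Flashing}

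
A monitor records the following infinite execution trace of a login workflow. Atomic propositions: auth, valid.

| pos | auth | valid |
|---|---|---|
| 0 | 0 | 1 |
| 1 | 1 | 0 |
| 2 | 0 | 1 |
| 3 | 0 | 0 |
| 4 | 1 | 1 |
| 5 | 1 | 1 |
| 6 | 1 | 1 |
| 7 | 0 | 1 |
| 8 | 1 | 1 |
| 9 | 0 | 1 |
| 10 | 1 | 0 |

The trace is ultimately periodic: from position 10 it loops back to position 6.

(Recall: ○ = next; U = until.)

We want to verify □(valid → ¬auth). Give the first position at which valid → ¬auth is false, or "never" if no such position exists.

Check valid → ¬auth at each position in order: 0 ✓, 1 ✓, 2 ✓, 3 ✓.
At position 4 the labels are {auth, valid}, so valid → ¬auth is false there. This is the first violation.

4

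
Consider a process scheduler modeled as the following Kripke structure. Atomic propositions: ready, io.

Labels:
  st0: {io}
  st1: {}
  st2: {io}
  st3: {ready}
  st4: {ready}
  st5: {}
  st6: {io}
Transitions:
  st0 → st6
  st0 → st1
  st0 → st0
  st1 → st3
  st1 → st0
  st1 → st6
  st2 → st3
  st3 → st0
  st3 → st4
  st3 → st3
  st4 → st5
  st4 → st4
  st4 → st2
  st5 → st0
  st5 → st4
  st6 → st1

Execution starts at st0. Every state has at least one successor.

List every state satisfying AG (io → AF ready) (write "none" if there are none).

States satisfying io → AF ready: {st1, st2, st3, st4, st5}.
States satisfying AG (io → AF ready): ∅.

none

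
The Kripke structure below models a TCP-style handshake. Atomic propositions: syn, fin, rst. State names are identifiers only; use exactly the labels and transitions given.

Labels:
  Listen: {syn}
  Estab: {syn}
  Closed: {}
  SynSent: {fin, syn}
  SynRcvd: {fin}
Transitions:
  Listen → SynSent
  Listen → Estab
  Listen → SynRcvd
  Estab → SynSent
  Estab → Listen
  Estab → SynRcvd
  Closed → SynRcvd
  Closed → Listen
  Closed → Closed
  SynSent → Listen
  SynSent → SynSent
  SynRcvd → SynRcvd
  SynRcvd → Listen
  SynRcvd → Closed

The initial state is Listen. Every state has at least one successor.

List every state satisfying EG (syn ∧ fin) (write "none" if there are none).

{SynSent}

States satisfying syn ∧ fin: {SynSent}.
States satisfying EG (syn ∧ fin): {SynSent}.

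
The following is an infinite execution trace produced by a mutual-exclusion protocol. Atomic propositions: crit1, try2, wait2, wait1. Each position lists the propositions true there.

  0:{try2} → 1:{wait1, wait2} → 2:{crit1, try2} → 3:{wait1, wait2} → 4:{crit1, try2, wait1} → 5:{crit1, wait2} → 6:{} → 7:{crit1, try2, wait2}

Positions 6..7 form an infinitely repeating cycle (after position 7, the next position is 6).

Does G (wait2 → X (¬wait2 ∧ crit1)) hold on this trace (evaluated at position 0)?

wait2 → X (¬wait2 ∧ crit1) must hold at every position from 0 onward. It fails at position 5, so G (wait2 → X (¬wait2 ∧ crit1)) is false.
Positions where wait2 holds: 1, 3, 5, 7.
Check X (¬wait2 ∧ crit1) at each: 1→ok, 3→ok, 5→fails, 7→fails.

No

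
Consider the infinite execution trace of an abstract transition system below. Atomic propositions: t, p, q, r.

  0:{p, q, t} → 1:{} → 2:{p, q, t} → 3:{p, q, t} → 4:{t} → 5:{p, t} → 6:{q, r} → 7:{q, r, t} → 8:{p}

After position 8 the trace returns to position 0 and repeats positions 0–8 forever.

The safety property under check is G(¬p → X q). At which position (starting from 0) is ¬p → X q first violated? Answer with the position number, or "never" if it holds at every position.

4

Check ¬p → X q at each position in order: 0 ✓, 1 ✓, 2 ✓, 3 ✓.
At position 4 the labels are {t} and the next position 5 has {p, t}, so ¬p → X q is false there. This is the first violation.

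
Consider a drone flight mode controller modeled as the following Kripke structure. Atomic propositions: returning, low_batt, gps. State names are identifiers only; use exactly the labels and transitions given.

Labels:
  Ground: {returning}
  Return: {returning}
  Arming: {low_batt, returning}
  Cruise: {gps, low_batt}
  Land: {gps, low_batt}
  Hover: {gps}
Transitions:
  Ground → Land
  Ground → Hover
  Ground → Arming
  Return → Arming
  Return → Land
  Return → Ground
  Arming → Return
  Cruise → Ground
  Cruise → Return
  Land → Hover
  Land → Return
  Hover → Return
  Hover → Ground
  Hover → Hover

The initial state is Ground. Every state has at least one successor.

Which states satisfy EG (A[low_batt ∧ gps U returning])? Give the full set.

States satisfying A[low_batt ∧ gps U returning]: {Ground, Return, Arming, Cruise}.
States satisfying EG (A[low_batt ∧ gps U returning]): {Ground, Return, Arming, Cruise}.

{Ground, Return, Arming, Cruise}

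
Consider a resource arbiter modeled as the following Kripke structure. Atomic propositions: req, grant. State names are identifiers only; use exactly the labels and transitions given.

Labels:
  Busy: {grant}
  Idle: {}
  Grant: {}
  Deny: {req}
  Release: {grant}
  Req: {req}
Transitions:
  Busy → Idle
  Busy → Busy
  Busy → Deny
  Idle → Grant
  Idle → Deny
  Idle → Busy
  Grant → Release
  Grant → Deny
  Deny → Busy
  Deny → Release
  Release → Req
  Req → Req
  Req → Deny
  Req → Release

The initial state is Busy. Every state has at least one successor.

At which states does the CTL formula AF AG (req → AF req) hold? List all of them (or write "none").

{Busy, Idle, Grant, Deny, Release, Req}

States satisfying AG (req → AF req): {Busy, Idle, Grant, Deny, Release, Req}.
States satisfying AF AG (req → AF req): {Busy, Idle, Grant, Deny, Release, Req}.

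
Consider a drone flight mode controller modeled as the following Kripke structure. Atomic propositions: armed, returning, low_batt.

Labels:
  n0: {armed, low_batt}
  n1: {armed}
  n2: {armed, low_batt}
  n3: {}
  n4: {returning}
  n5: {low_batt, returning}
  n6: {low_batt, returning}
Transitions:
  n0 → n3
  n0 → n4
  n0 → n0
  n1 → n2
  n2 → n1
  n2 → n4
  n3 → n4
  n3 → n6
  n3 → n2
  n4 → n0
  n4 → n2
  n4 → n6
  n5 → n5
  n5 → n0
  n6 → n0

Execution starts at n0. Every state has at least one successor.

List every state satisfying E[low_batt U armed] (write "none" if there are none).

{n0, n1, n2, n5, n6}

States satisfying low_batt: {n0, n2, n5, n6}.
States satisfying armed: {n0, n1, n2}.
States satisfying E[low_batt U armed]: {n0, n1, n2, n5, n6}.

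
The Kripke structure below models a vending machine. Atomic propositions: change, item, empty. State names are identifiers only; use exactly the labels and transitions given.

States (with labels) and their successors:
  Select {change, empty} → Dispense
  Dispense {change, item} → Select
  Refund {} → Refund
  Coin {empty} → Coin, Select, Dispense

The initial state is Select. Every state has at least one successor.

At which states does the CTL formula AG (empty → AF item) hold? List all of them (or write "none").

States satisfying empty → AF item: {Select, Dispense, Refund}.
States satisfying AG (empty → AF item): {Select, Dispense, Refund}.

{Select, Dispense, Refund}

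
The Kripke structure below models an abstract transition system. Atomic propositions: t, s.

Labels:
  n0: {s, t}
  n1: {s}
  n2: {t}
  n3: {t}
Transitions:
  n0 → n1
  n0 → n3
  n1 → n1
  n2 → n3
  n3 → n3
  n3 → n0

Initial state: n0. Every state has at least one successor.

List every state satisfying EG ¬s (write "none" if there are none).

{n2, n3}

States satisfying ¬s: {n2, n3}.
States satisfying EG ¬s: {n2, n3}.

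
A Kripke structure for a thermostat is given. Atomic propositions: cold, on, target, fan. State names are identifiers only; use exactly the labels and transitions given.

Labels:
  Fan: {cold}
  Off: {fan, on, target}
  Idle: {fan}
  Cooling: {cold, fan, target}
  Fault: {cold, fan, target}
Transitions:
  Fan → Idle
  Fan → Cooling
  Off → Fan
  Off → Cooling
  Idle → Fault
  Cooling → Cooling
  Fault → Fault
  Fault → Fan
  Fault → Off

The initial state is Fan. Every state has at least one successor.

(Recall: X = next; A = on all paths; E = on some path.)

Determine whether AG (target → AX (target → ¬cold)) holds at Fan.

States satisfying target → AX (target → ¬cold): {Fan, Idle}.
States satisfying AG (target → AX (target → ¬cold)): ∅.
Cooling is reachable from Fan and violates target → AX (target → ¬cold), so AG fails at Fan.
Fan ∉ Sat(AG (target → AX (target → ¬cold))).

No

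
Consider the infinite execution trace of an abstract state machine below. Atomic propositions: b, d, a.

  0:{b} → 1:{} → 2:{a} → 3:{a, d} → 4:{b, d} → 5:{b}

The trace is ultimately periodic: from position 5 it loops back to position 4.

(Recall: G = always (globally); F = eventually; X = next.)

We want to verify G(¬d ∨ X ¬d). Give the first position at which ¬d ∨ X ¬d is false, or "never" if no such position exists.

Check ¬d ∨ X ¬d at each position in order: 0 ✓, 1 ✓, 2 ✓.
At position 3 the labels are {a, d} and the next position 4 has {b, d}, so ¬d ∨ X ¬d is false there. This is the first violation.

3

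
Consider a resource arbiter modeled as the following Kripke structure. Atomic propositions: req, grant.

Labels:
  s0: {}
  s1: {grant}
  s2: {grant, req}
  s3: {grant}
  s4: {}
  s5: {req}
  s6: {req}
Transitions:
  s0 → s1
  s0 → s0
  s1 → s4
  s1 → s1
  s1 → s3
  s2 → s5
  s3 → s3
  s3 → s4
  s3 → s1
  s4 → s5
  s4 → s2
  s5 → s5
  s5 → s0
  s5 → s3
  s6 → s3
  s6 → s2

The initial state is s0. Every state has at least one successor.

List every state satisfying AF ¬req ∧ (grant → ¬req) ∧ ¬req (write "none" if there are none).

{s0, s1, s3, s4}

States satisfying ¬req: {s0, s1, s3, s4}.
States satisfying AF ¬req: {s0, s1, s3, s4}.
States satisfying grant → ¬req: {s0, s1, s3, s4, s5, s6}.
States satisfying (grant → ¬req) ∧ ¬req: {s0, s1, s3, s4}.
States satisfying AF ¬req ∧ (grant → ¬req) ∧ ¬req: {s0, s1, s3, s4}.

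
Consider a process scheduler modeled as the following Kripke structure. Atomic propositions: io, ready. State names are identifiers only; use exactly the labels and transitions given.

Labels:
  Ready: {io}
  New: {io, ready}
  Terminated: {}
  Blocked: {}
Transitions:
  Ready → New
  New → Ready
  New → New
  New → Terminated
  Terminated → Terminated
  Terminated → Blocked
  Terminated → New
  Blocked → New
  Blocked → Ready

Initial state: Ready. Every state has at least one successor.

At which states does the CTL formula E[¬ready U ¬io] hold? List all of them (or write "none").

States satisfying ¬ready: {Ready, Terminated, Blocked}.
States satisfying ¬io: {Terminated, Blocked}.
States satisfying E[¬ready U ¬io]: {Terminated, Blocked}.

{Terminated, Blocked}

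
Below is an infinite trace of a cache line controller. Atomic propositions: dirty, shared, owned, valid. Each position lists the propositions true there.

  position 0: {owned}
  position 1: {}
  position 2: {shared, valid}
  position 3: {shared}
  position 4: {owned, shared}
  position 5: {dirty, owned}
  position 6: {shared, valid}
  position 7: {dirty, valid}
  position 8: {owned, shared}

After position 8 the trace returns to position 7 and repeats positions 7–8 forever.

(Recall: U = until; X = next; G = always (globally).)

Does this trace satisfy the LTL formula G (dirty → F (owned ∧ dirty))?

Violated

dirty → F (owned ∧ dirty) must hold at every position from 0 onward. It fails at position 7, so G (dirty → F (owned ∧ dirty)) is false.
Positions where dirty holds: 5, 7.
Check F (owned ∧ dirty) at each: 5→ok, 7→fails.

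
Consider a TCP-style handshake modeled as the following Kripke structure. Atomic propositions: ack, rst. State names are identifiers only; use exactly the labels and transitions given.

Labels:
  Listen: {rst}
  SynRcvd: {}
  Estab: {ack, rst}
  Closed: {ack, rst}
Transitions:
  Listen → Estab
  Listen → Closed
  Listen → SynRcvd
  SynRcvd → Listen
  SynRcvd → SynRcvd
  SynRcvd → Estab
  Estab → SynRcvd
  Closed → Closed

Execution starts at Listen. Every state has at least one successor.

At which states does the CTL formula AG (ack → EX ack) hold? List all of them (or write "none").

{Closed}

States satisfying ack → EX ack: {Listen, SynRcvd, Closed}.
States satisfying AG (ack → EX ack): {Closed}.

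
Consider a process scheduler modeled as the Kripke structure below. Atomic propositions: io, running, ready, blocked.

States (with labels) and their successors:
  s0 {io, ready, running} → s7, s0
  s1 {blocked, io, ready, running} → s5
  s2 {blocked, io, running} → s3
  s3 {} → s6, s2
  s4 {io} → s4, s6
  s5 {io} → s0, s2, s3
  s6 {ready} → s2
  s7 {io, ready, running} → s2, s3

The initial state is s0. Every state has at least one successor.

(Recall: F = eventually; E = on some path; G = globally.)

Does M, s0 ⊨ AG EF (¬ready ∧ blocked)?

Holds

States satisfying EF (¬ready ∧ blocked): {s0, s1, s2, s3, s4, s5, s6, s7}.
States satisfying AG EF (¬ready ∧ blocked): {s0, s1, s2, s3, s4, s5, s6, s7}.
Every state reachable from s0 satisfies EF (¬ready ∧ blocked).
s0 ∈ Sat(AG EF (¬ready ∧ blocked)).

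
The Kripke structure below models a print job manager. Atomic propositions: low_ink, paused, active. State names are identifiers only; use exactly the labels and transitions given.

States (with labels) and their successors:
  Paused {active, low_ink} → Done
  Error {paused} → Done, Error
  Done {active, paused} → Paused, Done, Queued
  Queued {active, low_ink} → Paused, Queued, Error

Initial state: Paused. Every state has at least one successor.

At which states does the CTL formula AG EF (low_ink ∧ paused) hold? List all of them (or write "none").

none

States satisfying EF (low_ink ∧ paused): ∅.
States satisfying AG EF (low_ink ∧ paused): ∅.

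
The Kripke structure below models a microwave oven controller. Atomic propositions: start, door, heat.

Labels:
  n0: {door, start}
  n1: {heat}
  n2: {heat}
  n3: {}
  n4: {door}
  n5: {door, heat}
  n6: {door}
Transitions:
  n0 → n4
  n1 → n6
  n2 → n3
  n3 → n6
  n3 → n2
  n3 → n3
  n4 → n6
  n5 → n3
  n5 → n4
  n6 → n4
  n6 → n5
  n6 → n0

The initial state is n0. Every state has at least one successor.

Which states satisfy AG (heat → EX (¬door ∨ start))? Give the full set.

States satisfying heat → EX (¬door ∨ start): {n0, n2, n3, n4, n5, n6}.
States satisfying AG (heat → EX (¬door ∨ start)): {n0, n2, n3, n4, n5, n6}.

{n0, n2, n3, n4, n5, n6}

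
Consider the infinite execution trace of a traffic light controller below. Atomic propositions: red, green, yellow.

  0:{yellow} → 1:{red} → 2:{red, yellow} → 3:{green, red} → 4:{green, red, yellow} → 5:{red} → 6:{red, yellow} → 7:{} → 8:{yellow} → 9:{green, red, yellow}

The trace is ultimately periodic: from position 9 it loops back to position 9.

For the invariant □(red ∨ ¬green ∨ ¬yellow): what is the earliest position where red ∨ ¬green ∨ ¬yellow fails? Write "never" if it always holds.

never

red ∨ ¬green ∨ ¬yellow holds at every position 0..9, and those are all the positions the trace ever visits, so the invariant □(red ∨ ¬green ∨ ¬yellow) is never violated.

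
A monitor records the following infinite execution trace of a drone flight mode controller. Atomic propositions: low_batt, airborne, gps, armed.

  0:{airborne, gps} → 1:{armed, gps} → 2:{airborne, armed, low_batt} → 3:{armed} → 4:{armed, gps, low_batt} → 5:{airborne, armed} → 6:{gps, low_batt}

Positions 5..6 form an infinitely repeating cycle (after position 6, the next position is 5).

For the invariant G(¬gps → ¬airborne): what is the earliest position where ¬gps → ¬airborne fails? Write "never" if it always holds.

2

Check ¬gps → ¬airborne at each position in order: 0 ✓, 1 ✓.
At position 2 the labels are {airborne, armed, low_batt}, so ¬gps → ¬airborne is false there. This is the first violation.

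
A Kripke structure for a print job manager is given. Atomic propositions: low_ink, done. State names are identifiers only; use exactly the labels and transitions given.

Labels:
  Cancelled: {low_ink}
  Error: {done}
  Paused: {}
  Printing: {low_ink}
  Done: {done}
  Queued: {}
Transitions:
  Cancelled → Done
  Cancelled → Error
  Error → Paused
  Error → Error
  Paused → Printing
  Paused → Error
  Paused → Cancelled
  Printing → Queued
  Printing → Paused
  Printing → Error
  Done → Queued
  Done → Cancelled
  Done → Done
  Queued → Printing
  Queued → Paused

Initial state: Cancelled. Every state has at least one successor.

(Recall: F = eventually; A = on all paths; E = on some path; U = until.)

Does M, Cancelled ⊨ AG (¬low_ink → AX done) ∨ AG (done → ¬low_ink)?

Holds

States satisfying ¬low_ink → AX done: {Cancelled, Printing}.
States satisfying AG (¬low_ink → AX done): ∅.
States satisfying done → ¬low_ink: {Cancelled, Error, Paused, Printing, Done, Queued}.
States satisfying AG (done → ¬low_ink): {Cancelled, Error, Paused, Printing, Done, Queued}.
States satisfying AG (¬low_ink → AX done) ∨ AG (done → ¬low_ink): {Cancelled, Error, Paused, Printing, Done, Queued}.
Cancelled ∈ Sat(AG (¬low_ink → AX done) ∨ AG (done → ¬low_ink)).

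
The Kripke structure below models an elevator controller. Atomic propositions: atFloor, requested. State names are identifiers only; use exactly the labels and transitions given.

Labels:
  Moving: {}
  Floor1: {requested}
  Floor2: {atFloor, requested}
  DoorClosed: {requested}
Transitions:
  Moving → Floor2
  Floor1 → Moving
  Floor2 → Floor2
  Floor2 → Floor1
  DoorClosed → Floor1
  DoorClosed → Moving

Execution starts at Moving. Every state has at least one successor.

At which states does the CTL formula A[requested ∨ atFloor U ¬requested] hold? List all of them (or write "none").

{Moving, Floor1, DoorClosed}

States satisfying requested ∨ atFloor: {Floor1, Floor2, DoorClosed}.
States satisfying ¬requested: {Moving}.
States satisfying A[requested ∨ atFloor U ¬requested]: {Moving, Floor1, DoorClosed}.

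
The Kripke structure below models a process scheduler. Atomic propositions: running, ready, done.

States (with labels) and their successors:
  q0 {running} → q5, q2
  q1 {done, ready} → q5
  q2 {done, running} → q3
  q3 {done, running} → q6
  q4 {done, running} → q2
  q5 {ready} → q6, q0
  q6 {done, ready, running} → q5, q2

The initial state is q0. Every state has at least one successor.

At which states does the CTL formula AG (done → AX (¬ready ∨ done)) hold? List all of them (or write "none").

none

States satisfying done → AX (¬ready ∨ done): {q0, q2, q3, q4, q5}.
States satisfying AG (done → AX (¬ready ∨ done)): ∅.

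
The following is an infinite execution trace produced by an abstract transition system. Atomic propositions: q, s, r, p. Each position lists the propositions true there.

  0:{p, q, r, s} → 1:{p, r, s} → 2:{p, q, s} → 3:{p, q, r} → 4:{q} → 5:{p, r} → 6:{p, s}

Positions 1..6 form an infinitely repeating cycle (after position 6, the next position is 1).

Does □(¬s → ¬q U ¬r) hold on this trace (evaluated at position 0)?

No

¬s → ¬q U ¬r must hold at every position from 0 onward. It fails at position 3, so □(¬s → ¬q U ¬r) is false.
Positions where ¬s holds: 3, 4, 5.
Check ¬q U ¬r at each: 3→fails, 4→ok, 5→ok.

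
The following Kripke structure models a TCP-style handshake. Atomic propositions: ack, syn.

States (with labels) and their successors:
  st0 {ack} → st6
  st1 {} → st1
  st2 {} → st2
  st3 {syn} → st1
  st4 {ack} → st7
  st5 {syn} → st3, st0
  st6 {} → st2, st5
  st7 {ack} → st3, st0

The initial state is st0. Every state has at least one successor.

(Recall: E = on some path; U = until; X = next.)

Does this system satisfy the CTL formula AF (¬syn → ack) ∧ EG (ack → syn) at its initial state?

States satisfying ¬syn → ack: {st0, st3, st4, st5, st7}.
States satisfying AF (¬syn → ack): {st0, st3, st4, st5, st7}.
States satisfying ack → syn: {st1, st2, st3, st5, st6}.
States satisfying EG (ack → syn): {st1, st2, st3, st5, st6}.
States satisfying AF (¬syn → ack) ∧ EG (ack → syn): {st3, st5}.
st0 ∉ Sat(AF (¬syn → ack) ∧ EG (ack → syn)).

Does not hold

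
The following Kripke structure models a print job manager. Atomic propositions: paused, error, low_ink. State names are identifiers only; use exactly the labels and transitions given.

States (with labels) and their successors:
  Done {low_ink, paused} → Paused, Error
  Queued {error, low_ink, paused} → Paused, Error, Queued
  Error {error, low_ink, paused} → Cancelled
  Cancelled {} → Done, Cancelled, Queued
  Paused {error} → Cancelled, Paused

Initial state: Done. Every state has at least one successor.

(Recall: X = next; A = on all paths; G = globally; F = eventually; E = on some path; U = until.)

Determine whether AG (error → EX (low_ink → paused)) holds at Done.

Satisfied

States satisfying error → EX (low_ink → paused): {Done, Queued, Error, Cancelled, Paused}.
States satisfying AG (error → EX (low_ink → paused)): {Done, Queued, Error, Cancelled, Paused}.
Every state reachable from Done satisfies error → EX (low_ink → paused).
Done ∈ Sat(AG (error → EX (low_ink → paused))).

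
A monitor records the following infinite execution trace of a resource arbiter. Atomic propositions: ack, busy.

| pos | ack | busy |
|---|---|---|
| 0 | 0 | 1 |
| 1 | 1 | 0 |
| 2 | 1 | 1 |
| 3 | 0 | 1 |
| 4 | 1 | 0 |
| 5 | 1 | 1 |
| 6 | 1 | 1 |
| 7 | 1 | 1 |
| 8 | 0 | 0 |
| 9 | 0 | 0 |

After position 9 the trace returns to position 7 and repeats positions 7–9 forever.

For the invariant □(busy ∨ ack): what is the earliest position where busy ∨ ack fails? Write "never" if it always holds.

8

Check busy ∨ ack at each position in order: 0 ✓, 1 ✓, 2 ✓, 3 ✓, 4 ✓, 5 ✓, 6 ✓, 7 ✓.
At position 8 the labels are {}, so busy ∨ ack is false there. This is the first violation.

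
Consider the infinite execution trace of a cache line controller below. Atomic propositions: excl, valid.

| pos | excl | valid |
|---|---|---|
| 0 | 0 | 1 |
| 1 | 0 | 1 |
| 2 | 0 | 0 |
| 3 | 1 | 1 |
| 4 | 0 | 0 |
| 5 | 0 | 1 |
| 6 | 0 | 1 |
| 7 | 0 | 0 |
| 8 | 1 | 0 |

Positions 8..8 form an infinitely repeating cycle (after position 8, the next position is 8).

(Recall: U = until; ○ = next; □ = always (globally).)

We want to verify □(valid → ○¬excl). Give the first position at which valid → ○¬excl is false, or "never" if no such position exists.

never

valid → ○¬excl holds at every position 0..8, and those are all the positions the trace ever visits, so the invariant □(valid → ○¬excl) is never violated.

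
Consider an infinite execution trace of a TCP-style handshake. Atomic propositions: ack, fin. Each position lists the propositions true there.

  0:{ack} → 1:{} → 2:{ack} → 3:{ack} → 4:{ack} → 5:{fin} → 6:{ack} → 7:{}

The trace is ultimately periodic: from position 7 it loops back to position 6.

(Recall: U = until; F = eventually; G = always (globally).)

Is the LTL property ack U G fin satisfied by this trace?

No

Walking from position 0: at position 1, G fin has not yet held and ack fails, so ack U G fin is false.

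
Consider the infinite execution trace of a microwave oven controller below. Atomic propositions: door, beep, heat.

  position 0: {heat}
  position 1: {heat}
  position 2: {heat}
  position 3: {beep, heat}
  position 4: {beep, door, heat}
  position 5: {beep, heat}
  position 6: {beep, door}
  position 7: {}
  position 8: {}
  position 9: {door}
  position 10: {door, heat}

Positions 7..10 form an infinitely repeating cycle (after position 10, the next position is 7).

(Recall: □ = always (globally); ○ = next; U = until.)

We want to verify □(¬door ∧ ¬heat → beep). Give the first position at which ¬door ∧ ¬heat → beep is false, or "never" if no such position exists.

7

Check ¬door ∧ ¬heat → beep at each position in order: 0 ✓, 1 ✓, 2 ✓, 3 ✓, 4 ✓, 5 ✓, 6 ✓.
At position 7 the labels are {}, so ¬door ∧ ¬heat → beep is false there. This is the first violation.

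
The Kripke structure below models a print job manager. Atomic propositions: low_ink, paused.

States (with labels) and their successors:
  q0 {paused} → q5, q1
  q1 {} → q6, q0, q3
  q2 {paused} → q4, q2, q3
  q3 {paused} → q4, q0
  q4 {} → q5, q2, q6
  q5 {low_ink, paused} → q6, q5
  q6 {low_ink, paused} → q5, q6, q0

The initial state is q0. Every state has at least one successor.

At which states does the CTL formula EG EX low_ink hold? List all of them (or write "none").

States satisfying EX low_ink: {q0, q1, q4, q5, q6}.
States satisfying EG EX low_ink: {q0, q1, q4, q5, q6}.

{q0, q1, q4, q5, q6}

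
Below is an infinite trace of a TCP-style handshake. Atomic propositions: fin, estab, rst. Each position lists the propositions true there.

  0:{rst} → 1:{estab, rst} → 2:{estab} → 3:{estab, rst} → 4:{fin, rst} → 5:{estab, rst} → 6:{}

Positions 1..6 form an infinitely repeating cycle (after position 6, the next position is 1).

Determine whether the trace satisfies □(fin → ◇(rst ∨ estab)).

fin → ◇(rst ∨ estab) holds at every position 0..6, and those are all positions ever visited, so □(fin → ◇(rst ∨ estab)) holds.
Positions where fin holds: 4.
Check ◇(rst ∨ estab) at each: 4→ok.

Satisfied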